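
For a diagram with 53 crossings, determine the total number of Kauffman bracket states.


Each crossing contributes 2 choices (A-smoothing or B-smoothing).
Total states = 2^53 = 9007199254740992

9007199254740992


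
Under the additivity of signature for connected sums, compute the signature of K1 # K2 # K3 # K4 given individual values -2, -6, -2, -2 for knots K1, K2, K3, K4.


The signature is additive under connected sum.
signature(K1 # K2 # K3 # K4) = (-2) + (-6) + (-2) + (-2)
= -12

-12


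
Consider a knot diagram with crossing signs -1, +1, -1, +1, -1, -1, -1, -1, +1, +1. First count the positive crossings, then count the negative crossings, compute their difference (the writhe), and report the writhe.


Step 1: Count positive crossings (+1).
Positive crossings: 4
Step 2: Count negative crossings (-1).
Negative crossings: 6
Step 3: Writhe = (positive) - (negative)
w = 4 - 6 = -2
Step 4: |w| = 2, and w is negative

-2


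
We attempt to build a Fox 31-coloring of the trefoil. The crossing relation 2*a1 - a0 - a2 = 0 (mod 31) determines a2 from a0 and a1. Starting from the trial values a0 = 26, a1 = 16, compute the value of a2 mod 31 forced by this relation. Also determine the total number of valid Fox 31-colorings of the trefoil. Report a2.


Step 1: Apply the given crossing relation 2*a1 - a0 - a2 = 0 (mod 31).
  a2 = 2*a1 - a0 mod 31
  a2 = 2*16 - 26 mod 31
  a2 = 32 - 26 mod 31
  a2 = 6 mod 31 = 6
Step 2: The trefoil has determinant 3.
  Number of Fox p-colorings (p prime) is p^2 if p = 3, else p.
  Since 31 does not divide 3, only trivial (constant) colorings exist.
  (So the trial a0 = 26, a1 = 16 with a0 != a1 does NOT extend to a valid coloring of the whole trefoil: the other two crossing relations require 3*(a1 - a0) = 0 (mod 31), which fails.)
  Total colorings = 31
Step 3: a2 = 6, total Fox 31-colorings = 31

6


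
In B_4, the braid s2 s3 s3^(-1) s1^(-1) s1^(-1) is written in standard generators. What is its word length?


The word length counts the number of generators (including inverses).
Listing each generator: s2, s3, s3^(-1), s1^(-1), s1^(-1)
There are 5 generators in this braid word.

5


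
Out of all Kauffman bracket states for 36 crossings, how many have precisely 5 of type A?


We choose which 5 of 36 crossings get A-smoothings.
C(36, 5) = 36! / (5! * 31!)
= 376992

376992


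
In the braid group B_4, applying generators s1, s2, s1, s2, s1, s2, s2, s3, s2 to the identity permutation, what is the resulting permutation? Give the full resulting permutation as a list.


Starting with identity [1, 2, 3, 4].
Apply generators in sequence:
  After s1: [2, 1, 3, 4]
  After s2: [2, 3, 1, 4]
  After s1: [3, 2, 1, 4]
  After s2: [3, 1, 2, 4]
  After s1: [1, 3, 2, 4]
  After s2: [1, 2, 3, 4]
  After s2: [1, 3, 2, 4]
  After s3: [1, 3, 4, 2]
  After s2: [1, 4, 3, 2]
Final permutation: [1, 4, 3, 2]

[1, 4, 3, 2]


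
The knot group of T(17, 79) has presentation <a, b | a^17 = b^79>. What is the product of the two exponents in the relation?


The relation is a^17 = b^79.
Product of exponents = 17 * 79
= 1343

1343


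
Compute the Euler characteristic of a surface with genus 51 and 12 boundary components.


chi = 2 - 2g - b
= 2 - 2*51 - 12
= 2 - 102 - 12 = -112

-112


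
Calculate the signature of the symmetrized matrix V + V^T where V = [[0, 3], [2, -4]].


Step 1: V + V^T = [[0, 5], [5, -8]]
Step 2: trace = -8, det = -25
Step 3: Discriminant = (-8)^2 - 4*(-25) = 164
Step 4: Eigenvalues: 2.40312, -10.4031
Step 5: Signature = (# positive eigenvalues) - (# negative eigenvalues) = 0

0


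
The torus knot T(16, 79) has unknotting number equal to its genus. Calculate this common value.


For a torus knot T(p,q), both the unknotting number and genus equal (p-1)(q-1)/2.
= (16-1)(79-1)/2
= 15*78/2
= 1170/2 = 585

585


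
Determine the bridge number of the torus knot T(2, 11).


The bridge number of T(p,q) is min(p,q).
min(2, 11) = 2

2


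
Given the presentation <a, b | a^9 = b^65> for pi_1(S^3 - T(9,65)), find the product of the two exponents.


The relation is a^9 = b^65.
Product of exponents = 9 * 65
= 585

585


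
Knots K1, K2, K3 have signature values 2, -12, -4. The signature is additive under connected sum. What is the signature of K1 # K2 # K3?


The signature is additive under connected sum.
signature(K1 # K2 # K3) = (2) + (-12) + (-4)
= -14

-14


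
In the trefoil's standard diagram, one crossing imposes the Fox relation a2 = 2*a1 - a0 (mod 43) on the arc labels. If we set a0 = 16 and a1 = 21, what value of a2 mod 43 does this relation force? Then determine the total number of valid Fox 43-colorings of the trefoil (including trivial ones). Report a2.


Step 1: Apply the given crossing relation 2*a1 - a0 - a2 = 0 (mod 43).
  a2 = 2*a1 - a0 mod 43
  a2 = 2*21 - 16 mod 43
  a2 = 42 - 16 mod 43
  a2 = 26 mod 43 = 26
Step 2: The trefoil has determinant 3.
  Number of Fox p-colorings (p prime) is p^2 if p = 3, else p.
  Since 43 does not divide 3, only trivial (constant) colorings exist.
  (So the trial a0 = 16, a1 = 21 with a0 != a1 does NOT extend to a valid coloring of the whole trefoil: the other two crossing relations require 3*(a1 - a0) = 0 (mod 43), which fails.)
  Total colorings = 43
Step 3: a2 = 26, total Fox 43-colorings = 43

26


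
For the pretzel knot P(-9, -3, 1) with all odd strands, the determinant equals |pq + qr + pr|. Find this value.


Step 1: Compute pq + qr + pr.
pq = (-9)*(-3) = 27
qr = (-3)*1 = -3
pr = (-9)*1 = -9
pq + qr + pr = 27 + (-3) + (-9) = 15
Step 2: Take absolute value.
det(P(-9,-3,1)) = |15| = 15

15


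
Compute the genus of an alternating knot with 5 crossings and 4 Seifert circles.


For alternating knots, g = (c - s + 1)/2.
= (5 - 4 + 1)/2
= 2/2 = 1

1


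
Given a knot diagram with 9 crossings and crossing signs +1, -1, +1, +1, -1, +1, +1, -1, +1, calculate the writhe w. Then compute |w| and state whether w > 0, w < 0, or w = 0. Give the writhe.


Step 1: Count positive crossings (+1).
Positive crossings: 6
Step 2: Count negative crossings (-1).
Negative crossings: 3
Step 3: Writhe = (positive) - (negative)
w = 6 - 3 = 3
Step 4: |w| = 3, and w is positive

3


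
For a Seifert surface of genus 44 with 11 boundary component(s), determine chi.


chi = 2 - 2g - b
= 2 - 2*44 - 11
= 2 - 88 - 11 = -97

-97


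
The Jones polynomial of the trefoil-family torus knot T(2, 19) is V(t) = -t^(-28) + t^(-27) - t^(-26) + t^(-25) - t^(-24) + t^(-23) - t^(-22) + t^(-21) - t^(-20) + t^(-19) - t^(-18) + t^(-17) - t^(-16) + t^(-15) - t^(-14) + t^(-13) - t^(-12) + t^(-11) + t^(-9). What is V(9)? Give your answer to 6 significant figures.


Substituting t = 9 into V(t) = -t^(-28) + t^(-27) - t^(-26) + t^(-25) - t^(-24) + t^(-23) - t^(-22) + t^(-21) - t^(-20) + t^(-19) - t^(-18) + t^(-17) - t^(-16) + t^(-15) - t^(-14) + t^(-13) - t^(-12) + t^(-11) + t^(-9):
  (-)t^(-28) = -1.91078e-27
  (+)t^(-27) = 1.7197e-26
  (-)t^(-26) = -1.54773e-25
  (+)t^(-25) = 1.39296e-24
  (-)t^(-24) = -1.25366e-23
  (+)t^(-23) = 1.12829e-22
  (-)t^(-22) = -1.01546e-21
  (+)t^(-21) = 9.13918e-21
  (-)t^(-20) = -8.22526e-20
  (+)t^(-19) = 7.40274e-19
  (-)t^(-18) = -6.66246e-18
  (+)t^(-17) = 5.99622e-17
  (-)t^(-16) = -5.3966e-16
  (+)t^(-15) = 4.85694e-15
  (-)t^(-14) = -4.37124e-14
  (+)t^(-13) = 3.93412e-13
  (-)t^(-12) = -3.54071e-12
  (+)t^(-11) = 3.18664e-11
  (+)t^(-9) = 2.58117e-09
Sum = (-1.91078e-27) + (1.7197e-26) + (-1.54773e-25) + (1.39296e-24) + (-1.25366e-23) + (1.12829e-22) + (-1.01546e-21) + (9.13918e-21) + (-8.22526e-20) + (7.40274e-19) + (-6.66246e-18) + (5.99622e-17) + (-5.3966e-16) + (4.85694e-15) + (-4.37124e-14) + (3.93412e-13) + (-3.54071e-12) + (3.18664e-11) + (2.58117e-09)
= 2.609854512e-09
Rounded to 6 significant figures: 2.60985e-09

2.60985e-09


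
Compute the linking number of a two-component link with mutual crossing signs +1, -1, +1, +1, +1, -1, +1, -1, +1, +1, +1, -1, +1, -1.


Step 1: Count positive crossings: 9
Step 2: Count negative crossings: 5
Step 3: Sum of signs = 9 - 5 = 4
Step 4: Linking number = sum/2 = 4/2 = 2

2


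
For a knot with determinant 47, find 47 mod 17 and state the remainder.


Step 1: A knot is p-colorable if and only if p divides its determinant.
Step 2: Compute 47 mod 17.
47 = 2 * 17 + 13
Step 3: 47 mod 17 = 13
Step 4: The knot is 17-colorable: no

13


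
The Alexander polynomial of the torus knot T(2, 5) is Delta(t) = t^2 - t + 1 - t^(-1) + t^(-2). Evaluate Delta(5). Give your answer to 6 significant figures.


Substituting t = 5 into Delta(t) = t^2 - t + 1 - t^(-1) + t^(-2):
Term values: (25) + (-5) + (1) + (-0.2) + (0.04)
Sum = 20.84
Rounded to 6 significant figures: 20.84

20.84


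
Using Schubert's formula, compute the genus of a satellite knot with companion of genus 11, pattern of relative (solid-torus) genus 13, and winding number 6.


Schubert: g(satellite) = g_rel(pattern) + |winding| * g(companion),
where g_rel(pattern) is the genus of the pattern relative to the solid torus.
= 13 + 6 * 11
= 13 + 66 = 79

79


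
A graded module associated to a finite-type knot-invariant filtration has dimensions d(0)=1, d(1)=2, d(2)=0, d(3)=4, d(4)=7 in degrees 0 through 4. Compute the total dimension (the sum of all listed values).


Total dimension = d(0) + d(1) + ... + d(4)
= 1 + 2 + 0 + 4 + 7
= 14

14


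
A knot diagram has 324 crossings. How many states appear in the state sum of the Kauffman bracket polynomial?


Each crossing contributes 2 choices (A-smoothing or B-smoothing).
Total states = 2^324 = 34175792574734561318320347298712833833643272357706444319152665725155515612490248800367393390985216

34175792574734561318320347298712833833643272357706444319152665725155515612490248800367393390985216


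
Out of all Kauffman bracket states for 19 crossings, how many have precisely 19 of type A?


We choose which 19 of 19 crossings get A-smoothings.
C(19, 19) = 19! / (19! * 0!)
= 1

1


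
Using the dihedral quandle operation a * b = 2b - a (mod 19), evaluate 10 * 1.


10 * 1 = 2*1 - 10 mod 19
= 2 - 10 mod 19
= -8 mod 19 = 11

11


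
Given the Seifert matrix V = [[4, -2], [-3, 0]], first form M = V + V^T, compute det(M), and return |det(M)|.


Step 1: Form V + V^T where V = [[4, -2], [-3, 0]]
  V^T = [[4, -3], [-2, 0]]
  V + V^T = [[8, -5], [-5, 0]]
Step 2: det(V + V^T) = 8*0 - (-5)*(-5)
  = 0 - 25 = -25
Step 3: Knot determinant = |det(V + V^T)| = |-25| = 25

25


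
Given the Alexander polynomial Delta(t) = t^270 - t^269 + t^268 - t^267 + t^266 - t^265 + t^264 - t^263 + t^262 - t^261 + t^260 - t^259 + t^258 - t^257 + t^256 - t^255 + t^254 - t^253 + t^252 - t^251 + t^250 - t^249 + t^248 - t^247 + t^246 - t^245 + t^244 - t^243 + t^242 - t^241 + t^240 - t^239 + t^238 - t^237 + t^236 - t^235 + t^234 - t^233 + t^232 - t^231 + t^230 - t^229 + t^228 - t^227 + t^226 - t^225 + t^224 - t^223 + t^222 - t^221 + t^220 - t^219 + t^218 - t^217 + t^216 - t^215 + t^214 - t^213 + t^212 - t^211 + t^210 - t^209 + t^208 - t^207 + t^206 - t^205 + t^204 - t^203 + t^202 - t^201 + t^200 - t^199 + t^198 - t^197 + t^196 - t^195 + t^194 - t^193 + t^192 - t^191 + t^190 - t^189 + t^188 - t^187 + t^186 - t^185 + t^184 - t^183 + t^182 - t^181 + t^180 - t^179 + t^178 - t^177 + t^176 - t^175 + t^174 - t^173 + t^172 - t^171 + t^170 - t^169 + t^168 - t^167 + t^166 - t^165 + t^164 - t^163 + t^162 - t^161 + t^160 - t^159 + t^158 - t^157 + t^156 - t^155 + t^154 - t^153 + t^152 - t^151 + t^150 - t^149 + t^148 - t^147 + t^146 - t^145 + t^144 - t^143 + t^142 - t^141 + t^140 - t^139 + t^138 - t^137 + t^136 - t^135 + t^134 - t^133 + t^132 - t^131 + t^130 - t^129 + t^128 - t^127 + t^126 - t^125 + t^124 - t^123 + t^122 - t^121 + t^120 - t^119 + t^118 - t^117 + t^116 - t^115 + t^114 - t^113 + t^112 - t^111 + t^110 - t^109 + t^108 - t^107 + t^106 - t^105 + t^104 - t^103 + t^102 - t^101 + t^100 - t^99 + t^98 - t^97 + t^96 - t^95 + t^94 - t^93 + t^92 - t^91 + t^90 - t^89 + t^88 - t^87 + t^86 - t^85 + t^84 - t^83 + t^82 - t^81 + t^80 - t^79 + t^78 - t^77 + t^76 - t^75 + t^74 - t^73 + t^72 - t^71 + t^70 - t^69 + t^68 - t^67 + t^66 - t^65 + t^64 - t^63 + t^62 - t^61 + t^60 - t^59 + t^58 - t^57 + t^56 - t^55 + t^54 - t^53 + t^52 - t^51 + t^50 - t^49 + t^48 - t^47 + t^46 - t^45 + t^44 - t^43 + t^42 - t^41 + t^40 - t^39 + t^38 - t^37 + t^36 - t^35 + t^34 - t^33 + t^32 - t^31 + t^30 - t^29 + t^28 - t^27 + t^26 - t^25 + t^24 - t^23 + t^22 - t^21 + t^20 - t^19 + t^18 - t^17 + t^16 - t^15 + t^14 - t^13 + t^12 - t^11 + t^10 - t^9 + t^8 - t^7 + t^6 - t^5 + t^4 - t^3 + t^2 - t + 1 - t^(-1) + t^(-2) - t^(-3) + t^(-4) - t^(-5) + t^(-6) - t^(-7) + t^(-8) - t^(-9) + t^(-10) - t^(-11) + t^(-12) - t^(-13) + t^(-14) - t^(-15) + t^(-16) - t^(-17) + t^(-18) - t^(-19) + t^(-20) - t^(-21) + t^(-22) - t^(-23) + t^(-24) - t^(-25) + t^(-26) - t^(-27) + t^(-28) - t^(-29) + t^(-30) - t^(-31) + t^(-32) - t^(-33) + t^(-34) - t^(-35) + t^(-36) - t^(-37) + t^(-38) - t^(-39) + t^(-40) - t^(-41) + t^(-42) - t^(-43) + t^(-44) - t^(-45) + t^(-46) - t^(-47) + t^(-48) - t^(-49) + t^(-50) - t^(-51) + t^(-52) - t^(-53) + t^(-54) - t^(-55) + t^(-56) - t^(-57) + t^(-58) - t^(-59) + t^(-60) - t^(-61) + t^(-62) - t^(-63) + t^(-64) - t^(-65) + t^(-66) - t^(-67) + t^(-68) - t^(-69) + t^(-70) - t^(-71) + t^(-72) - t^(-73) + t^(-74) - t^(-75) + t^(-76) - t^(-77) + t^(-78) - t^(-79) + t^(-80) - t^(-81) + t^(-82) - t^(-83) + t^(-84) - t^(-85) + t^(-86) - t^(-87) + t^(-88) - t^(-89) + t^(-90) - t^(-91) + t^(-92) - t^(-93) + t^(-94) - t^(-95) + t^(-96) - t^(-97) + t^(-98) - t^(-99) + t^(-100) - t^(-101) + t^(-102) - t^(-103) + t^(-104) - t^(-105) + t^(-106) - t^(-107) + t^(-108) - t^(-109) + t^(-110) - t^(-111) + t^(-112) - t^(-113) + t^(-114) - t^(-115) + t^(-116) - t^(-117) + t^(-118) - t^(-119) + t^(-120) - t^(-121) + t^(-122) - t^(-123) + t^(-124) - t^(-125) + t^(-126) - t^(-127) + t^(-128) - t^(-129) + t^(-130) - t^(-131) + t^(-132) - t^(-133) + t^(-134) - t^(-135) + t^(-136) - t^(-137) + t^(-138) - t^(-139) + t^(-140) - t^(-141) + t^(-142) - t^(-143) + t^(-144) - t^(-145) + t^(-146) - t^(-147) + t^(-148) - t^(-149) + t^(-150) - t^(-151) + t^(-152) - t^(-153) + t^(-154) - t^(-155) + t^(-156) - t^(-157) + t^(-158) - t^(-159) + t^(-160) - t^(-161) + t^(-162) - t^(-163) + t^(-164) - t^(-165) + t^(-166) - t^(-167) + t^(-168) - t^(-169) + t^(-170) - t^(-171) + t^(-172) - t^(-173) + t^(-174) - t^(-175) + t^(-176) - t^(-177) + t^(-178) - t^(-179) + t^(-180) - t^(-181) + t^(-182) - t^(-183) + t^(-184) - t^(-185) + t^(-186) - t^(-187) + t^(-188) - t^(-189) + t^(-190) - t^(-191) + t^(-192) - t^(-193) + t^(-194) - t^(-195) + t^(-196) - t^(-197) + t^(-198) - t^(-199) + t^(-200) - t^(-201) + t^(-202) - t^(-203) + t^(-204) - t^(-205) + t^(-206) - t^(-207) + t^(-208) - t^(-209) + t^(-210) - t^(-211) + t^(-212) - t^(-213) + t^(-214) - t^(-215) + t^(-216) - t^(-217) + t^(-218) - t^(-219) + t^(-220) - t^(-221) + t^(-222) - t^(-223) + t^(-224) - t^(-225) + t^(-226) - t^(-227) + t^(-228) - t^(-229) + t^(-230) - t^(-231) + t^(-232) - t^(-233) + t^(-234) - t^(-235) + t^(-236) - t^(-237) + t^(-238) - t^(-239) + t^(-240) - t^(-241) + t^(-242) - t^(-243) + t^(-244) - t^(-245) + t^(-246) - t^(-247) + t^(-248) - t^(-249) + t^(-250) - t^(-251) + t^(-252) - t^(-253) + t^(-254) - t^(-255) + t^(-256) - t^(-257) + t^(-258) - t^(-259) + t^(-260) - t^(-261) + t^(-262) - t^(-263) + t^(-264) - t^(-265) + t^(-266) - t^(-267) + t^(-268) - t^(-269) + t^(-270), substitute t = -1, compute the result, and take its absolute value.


Step 1: The polynomial has 541 terms with alternating signs, exponents from 270 down to -270.
Step 2: Substitute t = -1. The i-th term has coefficient (-1)^i and exponent (m-i),
  so its value is (-1)^i * (-1)^(m-i) = (-1)^m = 1 for every i.
Step 3: All 541 terms equal 1, so Delta(-1) = 541 * (1) = 541
Step 4: |Delta(-1)| = 541

541


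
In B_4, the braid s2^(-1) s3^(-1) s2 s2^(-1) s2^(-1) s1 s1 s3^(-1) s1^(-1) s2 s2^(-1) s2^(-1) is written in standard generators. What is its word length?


The word length counts the number of generators (including inverses).
Listing each generator: s2^(-1), s3^(-1), s2, s2^(-1), s2^(-1), s1, s1, s3^(-1), s1^(-1), s2, s2^(-1), s2^(-1)
There are 12 generators in this braid word.

12


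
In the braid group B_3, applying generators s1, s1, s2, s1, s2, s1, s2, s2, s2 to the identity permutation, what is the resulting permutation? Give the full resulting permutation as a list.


Starting with identity [1, 2, 3].
Apply generators in sequence:
  After s1: [2, 1, 3]
  After s1: [1, 2, 3]
  After s2: [1, 3, 2]
  After s1: [3, 1, 2]
  After s2: [3, 2, 1]
  After s1: [2, 3, 1]
  After s2: [2, 1, 3]
  After s2: [2, 3, 1]
  After s2: [2, 1, 3]
Final permutation: [2, 1, 3]

[2, 1, 3]


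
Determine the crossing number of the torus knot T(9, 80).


For a torus knot T(p, q) with gcd(p,q)=1,
the crossing number is min(p*(q-1), q*(p-1)).
p*(q-1) = 9*79 = 711
q*(p-1) = 80*8 = 640
min(711, 640) = 640

640


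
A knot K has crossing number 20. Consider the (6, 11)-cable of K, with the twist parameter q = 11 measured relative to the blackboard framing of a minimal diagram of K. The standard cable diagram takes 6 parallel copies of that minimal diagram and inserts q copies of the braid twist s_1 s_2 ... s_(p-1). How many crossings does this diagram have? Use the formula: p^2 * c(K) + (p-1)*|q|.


Step 1: Each of the c(K) crossings of the companion diagram becomes p*p = p^2 crossings among the p parallel strands, and each of the |q| twists s_1 s_2 ... s_(p-1) adds (p-1) crossings.
  Crossings = p^2 * c(K) + (p-1)*|q|
Step 2: = 6^2 * 20 + (6-1)*11
Step 3: = 36*20 + 5*11
Step 4: = 720 + 55 = 775

775


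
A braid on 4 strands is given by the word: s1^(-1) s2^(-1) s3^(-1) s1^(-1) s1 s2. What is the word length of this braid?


The word length counts the number of generators (including inverses).
Listing each generator: s1^(-1), s2^(-1), s3^(-1), s1^(-1), s1, s2
There are 6 generators in this braid word.

6


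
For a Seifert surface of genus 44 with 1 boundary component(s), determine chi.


chi = 2 - 2g - b
= 2 - 2*44 - 1
= 2 - 88 - 1 = -87

-87


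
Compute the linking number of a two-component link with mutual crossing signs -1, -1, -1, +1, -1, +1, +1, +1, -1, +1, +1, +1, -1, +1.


Step 1: Count positive crossings: 8
Step 2: Count negative crossings: 6
Step 3: Sum of signs = 8 - 6 = 2
Step 4: Linking number = sum/2 = 2/2 = 1

1


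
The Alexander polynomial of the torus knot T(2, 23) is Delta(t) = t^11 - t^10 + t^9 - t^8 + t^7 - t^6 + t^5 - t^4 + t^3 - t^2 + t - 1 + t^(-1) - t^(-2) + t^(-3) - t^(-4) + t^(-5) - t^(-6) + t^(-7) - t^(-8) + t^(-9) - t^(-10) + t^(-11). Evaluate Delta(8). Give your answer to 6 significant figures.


Substituting t = 8 into Delta(t) = t^11 - t^10 + t^9 - t^8 + t^7 - t^6 + t^5 - t^4 + t^3 - t^2 + t - 1 + t^(-1) - t^(-2) + t^(-3) - t^(-4) + t^(-5) - t^(-6) + t^(-7) - t^(-8) + t^(-9) - t^(-10) + t^(-11):
Term values: (8589934592) + (-1073741824) + (134217728) + (-16777216) + (2097152) + (-262144) + (32768) + (-4096) + (512) + (-64) + (8) + (-1) + (0.125) + (-0.015625) + (0.00195312) + (-0.000244141) + (3.05176e-05) + (-3.8147e-06) + (4.76837e-07) + (-5.96046e-08) + (7.45058e-09) + (-9.31323e-10) + (1.16415e-10)
Sum = 7635497415
Rounded to 6 significant figures: 7.6355e+09

7.6355e+09


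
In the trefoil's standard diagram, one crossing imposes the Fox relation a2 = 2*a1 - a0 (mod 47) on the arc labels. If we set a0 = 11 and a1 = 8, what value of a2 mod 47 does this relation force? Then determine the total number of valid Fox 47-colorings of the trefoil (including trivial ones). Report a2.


Step 1: Apply the given crossing relation 2*a1 - a0 - a2 = 0 (mod 47).
  a2 = 2*a1 - a0 mod 47
  a2 = 2*8 - 11 mod 47
  a2 = 16 - 11 mod 47
  a2 = 5 mod 47 = 5
Step 2: The trefoil has determinant 3.
  Number of Fox p-colorings (p prime) is p^2 if p = 3, else p.
  Since 47 does not divide 3, only trivial (constant) colorings exist.
  (So the trial a0 = 11, a1 = 8 with a0 != a1 does NOT extend to a valid coloring of the whole trefoil: the other two crossing relations require 3*(a1 - a0) = 0 (mod 47), which fails.)
  Total colorings = 47
Step 3: a2 = 5, total Fox 47-colorings = 47

5


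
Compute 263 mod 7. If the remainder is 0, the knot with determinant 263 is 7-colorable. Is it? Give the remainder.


Step 1: A knot is p-colorable if and only if p divides its determinant.
Step 2: Compute 263 mod 7.
263 = 37 * 7 + 4
Step 3: 263 mod 7 = 4
Step 4: The knot is 7-colorable: no

4


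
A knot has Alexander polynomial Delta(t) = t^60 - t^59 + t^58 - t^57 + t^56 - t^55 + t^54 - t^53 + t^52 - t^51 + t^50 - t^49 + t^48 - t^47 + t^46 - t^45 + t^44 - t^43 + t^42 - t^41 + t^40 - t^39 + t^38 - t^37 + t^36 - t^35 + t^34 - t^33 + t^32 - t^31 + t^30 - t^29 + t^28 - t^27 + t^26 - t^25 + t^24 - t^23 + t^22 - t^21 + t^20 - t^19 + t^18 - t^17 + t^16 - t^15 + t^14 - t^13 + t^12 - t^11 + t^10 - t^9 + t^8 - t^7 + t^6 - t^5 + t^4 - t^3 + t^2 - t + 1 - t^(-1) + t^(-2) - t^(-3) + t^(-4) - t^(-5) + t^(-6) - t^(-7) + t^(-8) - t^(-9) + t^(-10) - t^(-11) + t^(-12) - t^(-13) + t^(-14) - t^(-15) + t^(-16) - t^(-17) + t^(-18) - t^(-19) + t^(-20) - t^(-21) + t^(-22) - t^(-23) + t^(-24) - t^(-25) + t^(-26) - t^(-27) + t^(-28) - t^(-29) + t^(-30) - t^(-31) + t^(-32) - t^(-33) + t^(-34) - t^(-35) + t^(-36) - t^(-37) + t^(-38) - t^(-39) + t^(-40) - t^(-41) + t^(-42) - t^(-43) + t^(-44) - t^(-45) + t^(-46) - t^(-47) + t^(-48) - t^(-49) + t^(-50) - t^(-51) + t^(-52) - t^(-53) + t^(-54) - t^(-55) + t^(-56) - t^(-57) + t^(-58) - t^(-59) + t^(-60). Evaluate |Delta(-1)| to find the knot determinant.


Step 1: The polynomial has 121 terms with alternating signs, exponents from 60 down to -60.
Step 2: Substitute t = -1. The i-th term has coefficient (-1)^i and exponent (m-i),
  so its value is (-1)^i * (-1)^(m-i) = (-1)^m = 1 for every i.
Step 3: All 121 terms equal 1, so Delta(-1) = 121 * (1) = 121
Step 4: |Delta(-1)| = 121

121


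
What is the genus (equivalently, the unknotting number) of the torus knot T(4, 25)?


For a torus knot T(p,q), both the unknotting number and genus equal (p-1)(q-1)/2.
= (4-1)(25-1)/2
= 3*24/2
= 72/2 = 36

36


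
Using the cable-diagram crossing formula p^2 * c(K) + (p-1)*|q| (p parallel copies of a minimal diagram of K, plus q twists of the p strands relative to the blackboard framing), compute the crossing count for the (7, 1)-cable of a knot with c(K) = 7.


Step 1: Each of the c(K) crossings of the companion diagram becomes p*p = p^2 crossings among the p parallel strands, and each of the |q| twists s_1 s_2 ... s_(p-1) adds (p-1) crossings.
  Crossings = p^2 * c(K) + (p-1)*|q|
Step 2: = 7^2 * 7 + (7-1)*1
Step 3: = 49*7 + 6*1
Step 4: = 343 + 6 = 349

349


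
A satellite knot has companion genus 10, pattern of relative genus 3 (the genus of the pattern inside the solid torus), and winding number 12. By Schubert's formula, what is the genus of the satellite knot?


Schubert: g(satellite) = g_rel(pattern) + |winding| * g(companion),
where g_rel(pattern) is the genus of the pattern relative to the solid torus.
= 3 + 12 * 10
= 3 + 120 = 123

123


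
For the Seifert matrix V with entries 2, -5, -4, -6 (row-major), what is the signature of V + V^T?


Step 1: V + V^T = [[4, -9], [-9, -12]]
Step 2: trace = -8, det = -129
Step 3: Discriminant = (-8)^2 - 4*(-129) = 580
Step 4: Eigenvalues: 8.04159, -16.0416
Step 5: Signature = (# positive eigenvalues) - (# negative eigenvalues) = 0

0


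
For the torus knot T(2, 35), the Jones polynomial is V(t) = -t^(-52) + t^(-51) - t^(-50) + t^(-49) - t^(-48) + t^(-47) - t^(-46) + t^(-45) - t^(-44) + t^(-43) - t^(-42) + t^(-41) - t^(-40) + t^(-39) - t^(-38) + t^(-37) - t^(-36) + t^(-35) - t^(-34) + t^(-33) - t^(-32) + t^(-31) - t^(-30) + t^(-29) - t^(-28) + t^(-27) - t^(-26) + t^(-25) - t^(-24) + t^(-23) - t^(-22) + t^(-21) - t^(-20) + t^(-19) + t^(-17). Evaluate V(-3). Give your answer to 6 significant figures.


Substituting t = -3 into V(t) = -t^(-52) + t^(-51) - t^(-50) + t^(-49) - t^(-48) + t^(-47) - t^(-46) + t^(-45) - t^(-44) + t^(-43) - t^(-42) + t^(-41) - t^(-40) + t^(-39) - t^(-38) + t^(-37) - t^(-36) + t^(-35) - t^(-34) + t^(-33) - t^(-32) + t^(-31) - t^(-30) + t^(-29) - t^(-28) + t^(-27) - t^(-26) + t^(-25) - t^(-24) + t^(-23) - t^(-22) + t^(-21) - t^(-20) + t^(-19) + t^(-17):
  (-)t^(-52) = -1.54773e-25
  (+)t^(-51) = -4.64319e-25
  (-)t^(-50) = -1.39296e-24
  (+)t^(-49) = -4.17887e-24
  (-)t^(-48) = -1.25366e-23
  (+)t^(-47) = -3.76098e-23
  (-)t^(-46) = -1.12829e-22
  (+)t^(-45) = -3.38488e-22
  (-)t^(-44) = -1.01546e-21
  (+)t^(-43) = -3.04639e-21
  (-)t^(-42) = -9.13918e-21
  (+)t^(-41) = -2.74175e-20
  (-)t^(-40) = -8.22526e-20
  (+)t^(-39) = -2.46758e-19
  (-)t^(-38) = -7.40274e-19
  (+)t^(-37) = -2.22082e-18
  (-)t^(-36) = -6.66246e-18
  (+)t^(-35) = -1.99874e-17
  (-)t^(-34) = -5.99622e-17
  (+)t^(-33) = -1.79887e-16
  (-)t^(-32) = -5.3966e-16
  (+)t^(-31) = -1.61898e-15
  (-)t^(-30) = -4.85694e-15
  (+)t^(-29) = -1.45708e-14
  (-)t^(-28) = -4.37124e-14
  (+)t^(-27) = -1.31137e-13
  (-)t^(-26) = -3.93412e-13
  (+)t^(-25) = -1.18024e-12
  (-)t^(-24) = -3.54071e-12
  (+)t^(-23) = -1.06221e-11
  (-)t^(-22) = -3.18664e-11
  (+)t^(-21) = -9.55991e-11
  (-)t^(-20) = -2.86797e-10
  (+)t^(-19) = -8.60392e-10
  (+)t^(-17) = -7.74352e-09
Sum = (-1.54773e-25) + (-4.64319e-25) + (-1.39296e-24) + (-4.17887e-24) + (-1.25366e-23) + (-3.76098e-23) + (-1.12829e-22) + (-3.38488e-22) + (-1.01546e-21) + (-3.04639e-21) + (-9.13918e-21) + (-2.74175e-20) + (-8.22526e-20) + (-2.46758e-19) + (-7.40274e-19) + (-2.22082e-18) + (-6.66246e-18) + (-1.99874e-17) + (-5.99622e-17) + (-1.79887e-16) + (-5.3966e-16) + (-1.61898e-15) + (-4.85694e-15) + (-1.45708e-14) + (-4.37124e-14) + (-1.31137e-13) + (-3.93412e-13) + (-1.18024e-12) + (-3.54071e-12) + (-1.06221e-11) + (-3.18664e-11) + (-9.55991e-11) + (-2.86797e-10) + (-8.60392e-10) + (-7.74352e-09)
= -9.034111771e-09
Rounded to 6 significant figures: -9.03411e-09

-9.03411e-09


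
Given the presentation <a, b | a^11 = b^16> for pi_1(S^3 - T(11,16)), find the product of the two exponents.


The relation is a^11 = b^16.
Product of exponents = 11 * 16
= 176

176


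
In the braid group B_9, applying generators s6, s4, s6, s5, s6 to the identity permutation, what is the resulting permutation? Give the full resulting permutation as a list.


Starting with identity [1, 2, 3, 4, 5, 6, 7, 8, 9].
Apply generators in sequence:
  After s6: [1, 2, 3, 4, 5, 7, 6, 8, 9]
  After s4: [1, 2, 3, 5, 4, 7, 6, 8, 9]
  After s6: [1, 2, 3, 5, 4, 6, 7, 8, 9]
  After s5: [1, 2, 3, 5, 6, 4, 7, 8, 9]
  After s6: [1, 2, 3, 5, 6, 7, 4, 8, 9]
Final permutation: [1, 2, 3, 5, 6, 7, 4, 8, 9]

[1, 2, 3, 5, 6, 7, 4, 8, 9]


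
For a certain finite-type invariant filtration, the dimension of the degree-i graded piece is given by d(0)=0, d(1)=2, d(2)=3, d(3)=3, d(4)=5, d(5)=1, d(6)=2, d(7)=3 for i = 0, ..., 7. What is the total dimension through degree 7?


Total dimension = d(0) + d(1) + ... + d(7)
= 0 + 2 + 3 + 3 + 5 + 1 + 2 + 3
= 19

19


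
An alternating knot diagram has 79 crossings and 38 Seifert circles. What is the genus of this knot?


For alternating knots, g = (c - s + 1)/2.
= (79 - 38 + 1)/2
= 42/2 = 21

21


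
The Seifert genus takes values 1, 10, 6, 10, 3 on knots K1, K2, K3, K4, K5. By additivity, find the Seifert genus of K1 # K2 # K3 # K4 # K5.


The Seifert genus is additive under connected sum.
Seifert genus(K1 # K2 # K3 # K4 # K5) = (1) + (10) + (6) + (10) + (3)
= 30

30


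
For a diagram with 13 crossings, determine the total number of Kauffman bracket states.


Each crossing contributes 2 choices (A-smoothing or B-smoothing).
Total states = 2^13 = 8192

8192


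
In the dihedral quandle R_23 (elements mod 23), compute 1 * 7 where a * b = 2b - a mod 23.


1 * 7 = 2*7 - 1 mod 23
= 14 - 1 mod 23
= 13 mod 23 = 13

13


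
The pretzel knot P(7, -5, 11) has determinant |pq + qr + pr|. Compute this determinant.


Step 1: Compute pq + qr + pr.
pq = 7*(-5) = -35
qr = (-5)*11 = -55
pr = 7*11 = 77
pq + qr + pr = -35 + (-55) + 77 = -13
Step 2: Take absolute value.
det(P(7,-5,11)) = |-13| = 13

13


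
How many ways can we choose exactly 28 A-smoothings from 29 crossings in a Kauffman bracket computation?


We choose which 28 of 29 crossings get A-smoothings.
C(29, 28) = 29! / (28! * 1!)
= 29

29


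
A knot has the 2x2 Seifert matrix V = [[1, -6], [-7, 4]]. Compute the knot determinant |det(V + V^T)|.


Step 1: Form V + V^T where V = [[1, -6], [-7, 4]]
  V^T = [[1, -7], [-6, 4]]
  V + V^T = [[2, -13], [-13, 8]]
Step 2: det(V + V^T) = 2*8 - (-13)*(-13)
  = 16 - 169 = -153
Step 3: Knot determinant = |det(V + V^T)| = |-153| = 153

153


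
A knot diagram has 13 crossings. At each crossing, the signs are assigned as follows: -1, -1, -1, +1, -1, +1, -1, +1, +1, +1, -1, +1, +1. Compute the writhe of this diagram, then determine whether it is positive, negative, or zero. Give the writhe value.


Step 1: Count positive crossings (+1).
Positive crossings: 7
Step 2: Count negative crossings (-1).
Negative crossings: 6
Step 3: Writhe = (positive) - (negative)
w = 7 - 6 = 1
Step 4: |w| = 1, and w is positive

1


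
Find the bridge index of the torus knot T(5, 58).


The bridge number of T(p,q) is min(p,q).
min(5, 58) = 5

5


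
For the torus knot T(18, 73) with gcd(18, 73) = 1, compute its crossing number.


For a torus knot T(p, q) with gcd(p,q)=1,
the crossing number is min(p*(q-1), q*(p-1)).
p*(q-1) = 18*72 = 1296
q*(p-1) = 73*17 = 1241
min(1296, 1241) = 1241

1241


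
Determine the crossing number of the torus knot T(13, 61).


For a torus knot T(p, q) with gcd(p,q)=1,
the crossing number is min(p*(q-1), q*(p-1)).
p*(q-1) = 13*60 = 780
q*(p-1) = 61*12 = 732
min(780, 732) = 732

732


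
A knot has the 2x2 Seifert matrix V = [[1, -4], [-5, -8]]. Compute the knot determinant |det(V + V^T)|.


Step 1: Form V + V^T where V = [[1, -4], [-5, -8]]
  V^T = [[1, -5], [-4, -8]]
  V + V^T = [[2, -9], [-9, -16]]
Step 2: det(V + V^T) = 2*(-16) - (-9)*(-9)
  = -32 - 81 = -113
Step 3: Knot determinant = |det(V + V^T)| = |-113| = 113

113


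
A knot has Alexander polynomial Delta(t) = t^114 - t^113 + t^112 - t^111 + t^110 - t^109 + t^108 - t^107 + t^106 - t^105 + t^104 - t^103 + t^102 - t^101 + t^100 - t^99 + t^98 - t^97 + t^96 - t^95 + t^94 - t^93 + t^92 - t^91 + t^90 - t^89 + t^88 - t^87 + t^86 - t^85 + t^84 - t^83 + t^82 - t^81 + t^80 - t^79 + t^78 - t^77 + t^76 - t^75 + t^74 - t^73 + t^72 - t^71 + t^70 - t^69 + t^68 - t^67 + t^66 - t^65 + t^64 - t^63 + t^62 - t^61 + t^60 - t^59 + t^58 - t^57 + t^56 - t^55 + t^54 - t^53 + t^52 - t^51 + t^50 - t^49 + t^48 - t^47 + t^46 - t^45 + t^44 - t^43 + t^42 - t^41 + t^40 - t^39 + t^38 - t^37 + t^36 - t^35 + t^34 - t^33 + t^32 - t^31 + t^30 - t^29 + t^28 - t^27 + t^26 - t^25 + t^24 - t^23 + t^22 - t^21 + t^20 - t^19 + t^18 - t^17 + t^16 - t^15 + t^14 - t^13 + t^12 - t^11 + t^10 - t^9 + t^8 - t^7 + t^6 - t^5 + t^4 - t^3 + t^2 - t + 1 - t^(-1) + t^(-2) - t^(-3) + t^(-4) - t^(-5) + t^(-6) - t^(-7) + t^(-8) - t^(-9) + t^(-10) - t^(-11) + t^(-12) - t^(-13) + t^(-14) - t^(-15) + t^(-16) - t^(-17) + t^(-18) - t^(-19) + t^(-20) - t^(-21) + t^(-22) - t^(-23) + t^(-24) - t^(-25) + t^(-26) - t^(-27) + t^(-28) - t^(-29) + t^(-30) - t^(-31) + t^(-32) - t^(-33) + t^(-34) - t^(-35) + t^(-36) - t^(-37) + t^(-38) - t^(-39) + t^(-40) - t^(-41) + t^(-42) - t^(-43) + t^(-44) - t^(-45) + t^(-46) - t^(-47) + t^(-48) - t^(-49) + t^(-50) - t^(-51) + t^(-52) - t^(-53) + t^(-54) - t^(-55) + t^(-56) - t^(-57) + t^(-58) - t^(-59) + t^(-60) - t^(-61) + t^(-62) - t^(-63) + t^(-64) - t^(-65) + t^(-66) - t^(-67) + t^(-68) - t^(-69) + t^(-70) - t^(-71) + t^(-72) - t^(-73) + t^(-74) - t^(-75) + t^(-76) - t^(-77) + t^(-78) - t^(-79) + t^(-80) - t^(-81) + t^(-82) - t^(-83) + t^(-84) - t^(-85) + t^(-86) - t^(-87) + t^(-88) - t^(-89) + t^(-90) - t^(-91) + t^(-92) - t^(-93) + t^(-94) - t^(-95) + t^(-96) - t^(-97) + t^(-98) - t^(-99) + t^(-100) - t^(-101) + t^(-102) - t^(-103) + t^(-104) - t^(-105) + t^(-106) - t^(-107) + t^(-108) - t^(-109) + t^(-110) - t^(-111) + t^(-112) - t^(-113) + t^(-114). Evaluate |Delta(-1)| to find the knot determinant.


Step 1: The polynomial has 229 terms with alternating signs, exponents from 114 down to -114.
Step 2: Substitute t = -1. The i-th term has coefficient (-1)^i and exponent (m-i),
  so its value is (-1)^i * (-1)^(m-i) = (-1)^m = 1 for every i.
Step 3: All 229 terms equal 1, so Delta(-1) = 229 * (1) = 229
Step 4: |Delta(-1)| = 229

229


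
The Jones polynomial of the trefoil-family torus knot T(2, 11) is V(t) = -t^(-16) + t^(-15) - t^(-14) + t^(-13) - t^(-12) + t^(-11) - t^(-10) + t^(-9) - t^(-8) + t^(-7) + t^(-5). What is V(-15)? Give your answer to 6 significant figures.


Substituting t = -15 into V(t) = -t^(-16) + t^(-15) - t^(-14) + t^(-13) - t^(-12) + t^(-11) - t^(-10) + t^(-9) - t^(-8) + t^(-7) + t^(-5):
  (-)t^(-16) = -1.52244e-19
  (+)t^(-15) = -2.28366e-18
  (-)t^(-14) = -3.42549e-17
  (+)t^(-13) = -5.13823e-16
  (-)t^(-12) = -7.70735e-15
  (+)t^(-11) = -1.1561e-13
  (-)t^(-10) = -1.73415e-12
  (+)t^(-9) = -2.60123e-11
  (-)t^(-8) = -3.90184e-10
  (+)t^(-7) = -5.85277e-09
  (+)t^(-5) = -1.31687e-06
Sum = (-1.52244e-19) + (-2.28366e-18) + (-3.42549e-17) + (-5.13823e-16) + (-7.70735e-15) + (-1.1561e-13) + (-1.73415e-12) + (-2.60123e-11) + (-3.90184e-10) + (-5.85277e-09) + (-1.31687e-06)
= -1.323143249e-06
Rounded to 6 significant figures: -1.32314e-06

-1.32314e-06


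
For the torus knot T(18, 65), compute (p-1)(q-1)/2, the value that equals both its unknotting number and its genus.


For a torus knot T(p,q), both the unknotting number and genus equal (p-1)(q-1)/2.
= (18-1)(65-1)/2
= 17*64/2
= 1088/2 = 544

544


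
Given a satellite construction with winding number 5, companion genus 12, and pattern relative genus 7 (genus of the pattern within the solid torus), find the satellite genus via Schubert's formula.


Schubert: g(satellite) = g_rel(pattern) + |winding| * g(companion),
where g_rel(pattern) is the genus of the pattern relative to the solid torus.
= 7 + 5 * 12
= 7 + 60 = 67

67


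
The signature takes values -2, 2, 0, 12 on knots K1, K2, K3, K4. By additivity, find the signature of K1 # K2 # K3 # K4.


The signature is additive under connected sum.
signature(K1 # K2 # K3 # K4) = (-2) + (2) + (0) + (12)
= 12

12


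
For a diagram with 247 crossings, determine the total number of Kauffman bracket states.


Each crossing contributes 2 choices (A-smoothing or B-smoothing).
Total states = 2^247 = 226156424291633194186662080095093570025917938800079226639565593765455331328

226156424291633194186662080095093570025917938800079226639565593765455331328


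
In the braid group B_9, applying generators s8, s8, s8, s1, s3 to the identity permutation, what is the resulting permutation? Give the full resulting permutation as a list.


Starting with identity [1, 2, 3, 4, 5, 6, 7, 8, 9].
Apply generators in sequence:
  After s8: [1, 2, 3, 4, 5, 6, 7, 9, 8]
  After s8: [1, 2, 3, 4, 5, 6, 7, 8, 9]
  After s8: [1, 2, 3, 4, 5, 6, 7, 9, 8]
  After s1: [2, 1, 3, 4, 5, 6, 7, 9, 8]
  After s3: [2, 1, 4, 3, 5, 6, 7, 9, 8]
Final permutation: [2, 1, 4, 3, 5, 6, 7, 9, 8]

[2, 1, 4, 3, 5, 6, 7, 9, 8]


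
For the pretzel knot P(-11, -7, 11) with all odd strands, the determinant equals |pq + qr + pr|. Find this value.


Step 1: Compute pq + qr + pr.
pq = (-11)*(-7) = 77
qr = (-7)*11 = -77
pr = (-11)*11 = -121
pq + qr + pr = 77 + (-77) + (-121) = -121
Step 2: Take absolute value.
det(P(-11,-7,11)) = |-121| = 121

121


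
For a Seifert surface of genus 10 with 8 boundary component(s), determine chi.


chi = 2 - 2g - b
= 2 - 2*10 - 8
= 2 - 20 - 8 = -26

-26


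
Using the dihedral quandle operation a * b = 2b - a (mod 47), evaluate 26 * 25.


26 * 25 = 2*25 - 26 mod 47
= 50 - 26 mod 47
= 24 mod 47 = 24

24


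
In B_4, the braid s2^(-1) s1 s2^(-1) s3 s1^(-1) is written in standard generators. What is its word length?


The word length counts the number of generators (including inverses).
Listing each generator: s2^(-1), s1, s2^(-1), s3, s1^(-1)
There are 5 generators in this braid word.

5


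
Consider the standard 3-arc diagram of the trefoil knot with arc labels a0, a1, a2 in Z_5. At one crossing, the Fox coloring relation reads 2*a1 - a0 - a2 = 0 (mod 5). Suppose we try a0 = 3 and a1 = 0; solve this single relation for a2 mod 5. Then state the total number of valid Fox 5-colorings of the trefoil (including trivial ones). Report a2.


Step 1: Apply the given crossing relation 2*a1 - a0 - a2 = 0 (mod 5).
  a2 = 2*a1 - a0 mod 5
  a2 = 2*0 - 3 mod 5
  a2 = 0 - 3 mod 5
  a2 = -3 mod 5 = 2
Step 2: The trefoil has determinant 3.
  Number of Fox p-colorings (p prime) is p^2 if p = 3, else p.
  Since 5 does not divide 3, only trivial (constant) colorings exist.
  (So the trial a0 = 3, a1 = 0 with a0 != a1 does NOT extend to a valid coloring of the whole trefoil: the other two crossing relations require 3*(a1 - a0) = 0 (mod 5), which fails.)
  Total colorings = 5
Step 3: a2 = 2, total Fox 5-colorings = 5

2


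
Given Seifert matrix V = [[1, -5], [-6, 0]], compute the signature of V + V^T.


Step 1: V + V^T = [[2, -11], [-11, 0]]
Step 2: trace = 2, det = -121
Step 3: Discriminant = 2^2 - 4*(-121) = 488
Step 4: Eigenvalues: 12.0454, -10.0454
Step 5: Signature = (# positive eigenvalues) - (# negative eigenvalues) = 0

0


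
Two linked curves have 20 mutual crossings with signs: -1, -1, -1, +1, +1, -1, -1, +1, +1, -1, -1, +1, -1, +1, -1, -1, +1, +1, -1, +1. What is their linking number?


Step 1: Count positive crossings: 9
Step 2: Count negative crossings: 11
Step 3: Sum of signs = 9 - 11 = -2
Step 4: Linking number = sum/2 = -2/2 = -1

-1


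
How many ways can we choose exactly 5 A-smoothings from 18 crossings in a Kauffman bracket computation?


We choose which 5 of 18 crossings get A-smoothings.
C(18, 5) = 18! / (5! * 13!)
= 8568

8568


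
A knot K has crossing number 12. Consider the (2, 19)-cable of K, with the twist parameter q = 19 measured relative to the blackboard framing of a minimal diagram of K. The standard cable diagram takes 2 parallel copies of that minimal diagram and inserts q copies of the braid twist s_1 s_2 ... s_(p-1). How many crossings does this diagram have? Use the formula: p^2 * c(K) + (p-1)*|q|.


Step 1: Each of the c(K) crossings of the companion diagram becomes p*p = p^2 crossings among the p parallel strands, and each of the |q| twists s_1 s_2 ... s_(p-1) adds (p-1) crossings.
  Crossings = p^2 * c(K) + (p-1)*|q|
Step 2: = 2^2 * 12 + (2-1)*19
Step 3: = 4*12 + 1*19
Step 4: = 48 + 19 = 67

67


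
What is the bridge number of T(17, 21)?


The bridge number of T(p,q) is min(p,q).
min(17, 21) = 17

17


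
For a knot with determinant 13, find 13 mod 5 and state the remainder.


Step 1: A knot is p-colorable if and only if p divides its determinant.
Step 2: Compute 13 mod 5.
13 = 2 * 5 + 3
Step 3: 13 mod 5 = 3
Step 4: The knot is 5-colorable: no

3


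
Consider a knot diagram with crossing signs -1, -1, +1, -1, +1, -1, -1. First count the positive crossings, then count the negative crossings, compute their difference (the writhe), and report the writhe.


Step 1: Count positive crossings (+1).
Positive crossings: 2
Step 2: Count negative crossings (-1).
Negative crossings: 5
Step 3: Writhe = (positive) - (negative)
w = 2 - 5 = -3
Step 4: |w| = 3, and w is negative

-3


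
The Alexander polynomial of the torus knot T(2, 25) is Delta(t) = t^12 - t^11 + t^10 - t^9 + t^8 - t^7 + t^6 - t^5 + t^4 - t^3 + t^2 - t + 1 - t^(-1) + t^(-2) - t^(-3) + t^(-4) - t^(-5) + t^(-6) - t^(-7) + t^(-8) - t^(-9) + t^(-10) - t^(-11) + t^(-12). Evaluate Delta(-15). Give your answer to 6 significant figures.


Substituting t = -15 into Delta(t) = t^12 - t^11 + t^10 - t^9 + t^8 - t^7 + t^6 - t^5 + t^4 - t^3 + t^2 - t + 1 - t^(-1) + t^(-2) - t^(-3) + t^(-4) - t^(-5) + t^(-6) - t^(-7) + t^(-8) - t^(-9) + t^(-10) - t^(-11) + t^(-12):
Term values: (129746337890625) + (8649755859375) + (576650390625) + (38443359375) + (2562890625) + (170859375) + (11390625) + (759375) + (50625) + (3375) + (225) + (15) + (1) + (0.0666667) + (0.00444444) + (0.000296296) + (1.97531e-05) + (1.31687e-06) + (8.77915e-08) + (5.85277e-09) + (3.90184e-10) + (2.60123e-11) + (1.73415e-12) + (1.1561e-13) + (7.70735e-15)
Sum = 1.390139335e+14
Rounded to 6 significant figures: 1.39014e+14

1.39014e+14
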